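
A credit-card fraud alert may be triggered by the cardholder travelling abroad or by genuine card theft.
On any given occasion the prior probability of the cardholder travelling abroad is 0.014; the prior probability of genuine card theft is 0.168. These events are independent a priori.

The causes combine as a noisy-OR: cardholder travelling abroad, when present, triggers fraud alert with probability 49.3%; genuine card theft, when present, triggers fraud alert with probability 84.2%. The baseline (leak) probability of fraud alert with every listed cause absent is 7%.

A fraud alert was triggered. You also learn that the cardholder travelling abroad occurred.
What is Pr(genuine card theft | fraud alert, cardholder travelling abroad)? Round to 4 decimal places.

Pr(genuine card theft | fraud alert, cardholder travelling abroad) ≈ 0.2612

Under noisy-OR, P(fraud alert | causes) = 1 − (1−0.07)·∏(1−qᵢ) over the active causes.
P(fraud alert | cardholder travelling abroad) = 0.52849*0.832 + 0.925501*0.168 = 0.439704 + 0.155484 = 0.595188
Restricting to configurations with genuine card theft present: 0.925501*0.168 = 0.155484.
Hence the posterior is 0.155484/0.595188 ≈ 0.2612.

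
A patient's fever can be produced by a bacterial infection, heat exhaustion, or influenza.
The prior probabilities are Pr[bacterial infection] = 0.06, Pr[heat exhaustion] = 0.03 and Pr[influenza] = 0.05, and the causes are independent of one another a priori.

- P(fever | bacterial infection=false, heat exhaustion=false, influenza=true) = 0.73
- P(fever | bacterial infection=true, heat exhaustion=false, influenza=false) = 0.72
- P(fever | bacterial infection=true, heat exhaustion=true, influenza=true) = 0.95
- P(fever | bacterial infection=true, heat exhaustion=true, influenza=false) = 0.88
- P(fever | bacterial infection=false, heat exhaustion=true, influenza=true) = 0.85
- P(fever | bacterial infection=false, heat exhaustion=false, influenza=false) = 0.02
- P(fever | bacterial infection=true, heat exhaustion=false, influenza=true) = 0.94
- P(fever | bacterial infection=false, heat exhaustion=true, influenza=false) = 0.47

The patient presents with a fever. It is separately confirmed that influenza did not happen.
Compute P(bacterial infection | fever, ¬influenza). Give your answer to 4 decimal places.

Sum P(fever|·) weighted by the priors over the 4 (bacterial infection, heat exhaustion) configurations:
  P(fever | ¬influenza) = 0.02·0.94·0.97 + 0.47·0.94·0.03 + 0.72·0.06·0.97 + 0.88·0.06·0.03
        = 0.018236 + 0.013254 + 0.041904 + 0.001584 = 0.074978
Configurations with bacterial infection contribute 0.043488, so
  P(bacterial infection | fever, ¬influenza) = 0.043488 / 0.074978 ≈ 0.5800

P(bacterial infection | fever, ¬influenza) ≈ 0.5800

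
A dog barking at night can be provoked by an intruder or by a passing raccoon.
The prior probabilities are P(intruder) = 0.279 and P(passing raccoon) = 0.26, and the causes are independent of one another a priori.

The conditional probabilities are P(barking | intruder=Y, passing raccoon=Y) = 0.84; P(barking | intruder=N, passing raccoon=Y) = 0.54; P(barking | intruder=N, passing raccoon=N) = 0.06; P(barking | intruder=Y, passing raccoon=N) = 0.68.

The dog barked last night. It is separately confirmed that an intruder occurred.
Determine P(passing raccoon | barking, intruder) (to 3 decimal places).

Numerator (weight on configurations with passing raccoon): 0.84×0.26 = 0.218400
The normalizing constant is 0.68×0.74 + 0.84×0.26 = 0.721600
Posterior = 0.218400 / 0.721600 ≈ 0.303

P(passing raccoon | barking, intruder) ≈ 0.303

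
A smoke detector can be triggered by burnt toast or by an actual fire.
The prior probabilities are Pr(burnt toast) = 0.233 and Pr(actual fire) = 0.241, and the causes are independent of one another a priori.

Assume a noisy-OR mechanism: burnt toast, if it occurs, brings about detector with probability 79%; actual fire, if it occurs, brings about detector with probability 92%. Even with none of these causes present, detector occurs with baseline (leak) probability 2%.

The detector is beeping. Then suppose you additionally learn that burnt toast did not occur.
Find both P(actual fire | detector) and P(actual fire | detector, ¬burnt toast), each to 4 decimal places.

P(actual fire | detector) ≈ 0.5973; P(actual fire | detector, ¬burnt toast) ≈ 0.9360

Under noisy-OR, P(detector | causes) = 1 − (1−0.02)·∏(1−qᵢ) over the active causes.
For the numerator, keep only actual fire=true terms: 0.170355 + 0.055228 = 0.225583
Normalizer over all consistent configurations: 0.02*0.767*0.759 + 0.9216*0.767*0.241 + 0.7942*0.233*0.759 + 0.983536*0.233*0.241 = 0.377678
P(actual fire | detector) = 0.225583/0.377678 ≈ 0.5973

Now condition on the additional information:
P(detector | ¬burnt toast) = 0.02×0.759 + 0.9216×0.241 = 0.015180 + 0.222106 = 0.237286
Of this, 0.222106 comes from 0.9216×0.241 (the actual fire=true cases).
Hence the posterior is 0.222106/0.237286 ≈ 0.9360.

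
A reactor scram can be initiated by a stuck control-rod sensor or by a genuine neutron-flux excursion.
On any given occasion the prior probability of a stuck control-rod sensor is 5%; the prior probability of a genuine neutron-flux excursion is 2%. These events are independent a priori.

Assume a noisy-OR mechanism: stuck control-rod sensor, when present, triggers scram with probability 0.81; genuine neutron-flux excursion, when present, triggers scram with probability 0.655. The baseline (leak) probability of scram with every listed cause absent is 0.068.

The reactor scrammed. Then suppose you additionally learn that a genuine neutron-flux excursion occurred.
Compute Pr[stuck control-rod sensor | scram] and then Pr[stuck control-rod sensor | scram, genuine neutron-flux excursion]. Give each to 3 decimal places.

Pr[stuck control-rod sensor | scram] ≈ 0.351; Pr[stuck control-rod sensor | scram, genuine neutron-flux excursion] ≈ 0.068

Under noisy-OR, P(scram | causes) = 1 − (1−0.068)·∏(1−qᵢ) over the active causes.
P(scram) = 0.068×0.95×0.98 + 0.67846×0.95×0.02 + 0.82292×0.05×0.98 + 0.938907×0.05×0.02 = 0.063308 + 0.012891 + 0.040323 + 0.000939 = 0.117461
The stuck control-rod sensor-present share is 0.040323 + 0.000939 = 0.041262.
P(stuck control-rod sensor | scram) = 0.041262 / 0.117461 ≈ 0.351

Now also conditioning on genuine neutron-flux excursion=true:
For the numerator, keep only stuck control-rod sensor=true terms: 0.938907×0.05 = 0.046945
The normalizing constant is 0.67846×0.95 + 0.938907×0.05 = 0.691482
P(stuck control-rod sensor | scram, genuine neutron-flux excursion) = 0.046945/0.691482 ≈ 0.068
This is intercausal reasoning (explaining away): once genuine neutron-flux excursion accounts for the scram, stuck control-rod sensor becomes less likely.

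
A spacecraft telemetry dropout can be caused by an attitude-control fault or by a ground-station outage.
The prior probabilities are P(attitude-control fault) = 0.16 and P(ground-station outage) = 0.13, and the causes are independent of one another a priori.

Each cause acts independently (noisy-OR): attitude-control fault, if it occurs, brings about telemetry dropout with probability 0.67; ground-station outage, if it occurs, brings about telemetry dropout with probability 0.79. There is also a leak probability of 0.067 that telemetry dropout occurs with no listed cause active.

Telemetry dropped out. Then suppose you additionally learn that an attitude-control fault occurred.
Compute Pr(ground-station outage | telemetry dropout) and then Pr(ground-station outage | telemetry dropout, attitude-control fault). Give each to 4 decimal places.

Pr(ground-station outage | telemetry dropout) ≈ 0.4247; Pr(ground-station outage | telemetry dropout, attitude-control fault) ≈ 0.1680

Under noisy-OR, P(telemetry dropout | causes) = 1 − (1−0.067)·∏(1−qᵢ) over the active causes.
For the numerator, keep only ground-station outage=true terms: 0.087804 + 0.019455 = 0.107259
The normalizing constant is 0.067×0.84×0.87 + 0.80407×0.84×0.13 + 0.69211×0.16×0.87 + 0.935343×0.16×0.13 = 0.252565
P(ground-station outage | telemetry dropout) = 0.107259/0.252565 ≈ 0.4247

With the extra evidence:
P(telemetry dropout | attitude-control fault) = 0.69211·0.87 + 0.935343·0.13 = 0.602136 + 0.121595 = 0.723731
Of this, 0.121595 comes from 0.935343·0.13 (the ground-station outage=true cases).
Hence the posterior is 0.121595/0.723731 ≈ 0.1680.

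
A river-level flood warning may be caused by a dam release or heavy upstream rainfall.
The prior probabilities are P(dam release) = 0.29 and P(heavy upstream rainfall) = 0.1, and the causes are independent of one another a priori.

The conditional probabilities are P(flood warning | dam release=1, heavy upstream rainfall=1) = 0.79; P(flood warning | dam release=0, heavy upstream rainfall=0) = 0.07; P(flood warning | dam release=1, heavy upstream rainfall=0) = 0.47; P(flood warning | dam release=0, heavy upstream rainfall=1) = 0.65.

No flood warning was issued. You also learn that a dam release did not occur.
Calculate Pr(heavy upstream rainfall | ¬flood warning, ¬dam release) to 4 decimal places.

Pr(heavy upstream rainfall | ¬flood warning, ¬dam release) ≈ 0.0401

Weight on heavy upstream rainfall=true, given the evidence: 0.35×0.1 = 0.035000
The normalizing constant is 0.93×0.9 + 0.35×0.1 = 0.872000
Posterior = 0.035000 / 0.872000 ≈ 0.0401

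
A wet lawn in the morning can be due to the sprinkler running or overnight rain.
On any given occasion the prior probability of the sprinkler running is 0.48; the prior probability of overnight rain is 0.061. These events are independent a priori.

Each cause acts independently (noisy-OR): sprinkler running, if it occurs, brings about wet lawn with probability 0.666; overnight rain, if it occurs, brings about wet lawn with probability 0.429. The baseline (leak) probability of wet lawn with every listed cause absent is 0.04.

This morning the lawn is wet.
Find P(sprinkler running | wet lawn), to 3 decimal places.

Under noisy-OR, P(wet lawn | causes) = 1 − (1−0.04)·∏(1−qᵢ) over the active causes.
Enumerate the 4 (sprinkler running, overnight rain) configurations and weight by the priors:
  P(wet lawn) = 0.04*0.52*0.939 + 0.45184*0.52*0.061 + 0.67936*0.48*0.939 + 0.816915*0.48*0.061
        = 0.019531 + 0.014332 + 0.306201 + 0.023919 = 0.363983
Configurations with sprinkler running contribute 0.330120, so
  P(sprinkler running | wet lawn) = 0.330120 / 0.363983 ≈ 0.907

P(sprinkler running | wet lawn) ≈ 0.907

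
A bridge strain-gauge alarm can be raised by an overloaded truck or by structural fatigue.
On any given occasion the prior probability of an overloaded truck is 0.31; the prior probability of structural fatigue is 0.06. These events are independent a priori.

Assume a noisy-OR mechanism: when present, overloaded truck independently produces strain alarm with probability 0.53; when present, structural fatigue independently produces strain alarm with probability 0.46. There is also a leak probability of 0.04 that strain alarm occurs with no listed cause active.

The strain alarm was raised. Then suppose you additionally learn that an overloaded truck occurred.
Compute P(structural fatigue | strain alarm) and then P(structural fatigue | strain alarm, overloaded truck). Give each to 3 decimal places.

Under noisy-OR, P(strain alarm | causes) = 1 − (1−0.04)·∏(1−qᵢ) over the active causes.
Weight on structural fatigue=true, given the evidence: 0.019938 + 0.014068 = 0.034006
Denominator P(strain alarm): 0.04*0.69*0.94 + 0.4816*0.69*0.06 + 0.5488*0.31*0.94 + 0.756352*0.31*0.06 = 0.219870
Posterior = 0.034006 / 0.219870 ≈ 0.155

With the extra evidence:
Enumerate both values of structural fatigue and weight by the priors:
  P(strain alarm | overloaded truck) = 0.5488*0.94 + 0.756352*0.06
        = 0.515872 + 0.045381 = 0.561253
Keeping only the structural fatigue-present terms gives 0.045381, so
  P(structural fatigue | strain alarm, overloaded truck) = 0.045381 / 0.561253 ≈ 0.081

P(structural fatigue | strain alarm) ≈ 0.155; P(structural fatigue | strain alarm, overloaded truck) ≈ 0.081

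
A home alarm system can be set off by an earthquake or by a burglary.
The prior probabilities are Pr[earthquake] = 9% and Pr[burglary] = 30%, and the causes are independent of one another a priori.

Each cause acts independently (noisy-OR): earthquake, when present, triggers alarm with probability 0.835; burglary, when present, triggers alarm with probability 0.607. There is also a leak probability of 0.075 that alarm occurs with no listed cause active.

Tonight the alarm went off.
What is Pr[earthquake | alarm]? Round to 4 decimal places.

Under noisy-OR, P(alarm | causes) = 1 − (1−0.075)·∏(1−qᵢ) over the active causes.
By total probability over the 4 (earthquake, burglary) configurations:
  P(alarm) = 0.075·0.91·0.7 + 0.636475·0.91·0.3 + 0.847375·0.09·0.7 + 0.940018·0.09·0.3
        = 0.047775 + 0.173758 + 0.053385 + 0.025380 = 0.300298
The terms with earthquake present sum to 0.078765, so
  P(earthquake | alarm) = 0.078765 / 0.300298 ≈ 0.2623

Pr[earthquake | alarm] ≈ 0.2623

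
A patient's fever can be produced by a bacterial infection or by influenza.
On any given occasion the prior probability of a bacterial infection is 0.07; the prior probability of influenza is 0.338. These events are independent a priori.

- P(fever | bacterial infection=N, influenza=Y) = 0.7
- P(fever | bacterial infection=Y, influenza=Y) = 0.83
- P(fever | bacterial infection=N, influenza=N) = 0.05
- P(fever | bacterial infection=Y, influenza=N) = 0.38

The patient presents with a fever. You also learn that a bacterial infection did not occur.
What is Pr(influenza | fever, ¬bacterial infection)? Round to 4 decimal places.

P(fever | ¬bacterial infection) = 0.05·0.662 + 0.7·0.338 = 0.033100 + 0.236600 = 0.269700
Restricting to configurations with influenza present: 0.7·0.338 = 0.236600.
P(influenza | fever, ¬bacterial infection) = 0.236600 / 0.269700 ≈ 0.8773

Pr(influenza | fever, ¬bacterial infection) ≈ 0.8773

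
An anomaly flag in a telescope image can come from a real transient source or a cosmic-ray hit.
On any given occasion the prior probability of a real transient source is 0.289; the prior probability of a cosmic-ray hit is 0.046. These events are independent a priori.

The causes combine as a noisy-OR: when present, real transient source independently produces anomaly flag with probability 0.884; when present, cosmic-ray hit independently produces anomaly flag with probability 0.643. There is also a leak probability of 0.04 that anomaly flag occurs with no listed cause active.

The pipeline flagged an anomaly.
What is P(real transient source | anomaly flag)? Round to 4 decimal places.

Under noisy-OR, P(anomaly flag | causes) = 1 − (1−0.04)·∏(1−qᵢ) over the active causes.
P(anomaly flag) = 0.04*0.711*0.954 + 0.65728*0.711*0.046 + 0.88864*0.289*0.954 + 0.960244*0.289*0.046 = 0.027132 + 0.021497 + 0.245003 + 0.012765 = 0.306397
Of this, 0.257768 comes from 0.245003 + 0.012765 (the real transient source=true cases).
Hence the posterior is 0.257768/0.306397 ≈ 0.8413.

P(real transient source | anomaly flag) ≈ 0.8413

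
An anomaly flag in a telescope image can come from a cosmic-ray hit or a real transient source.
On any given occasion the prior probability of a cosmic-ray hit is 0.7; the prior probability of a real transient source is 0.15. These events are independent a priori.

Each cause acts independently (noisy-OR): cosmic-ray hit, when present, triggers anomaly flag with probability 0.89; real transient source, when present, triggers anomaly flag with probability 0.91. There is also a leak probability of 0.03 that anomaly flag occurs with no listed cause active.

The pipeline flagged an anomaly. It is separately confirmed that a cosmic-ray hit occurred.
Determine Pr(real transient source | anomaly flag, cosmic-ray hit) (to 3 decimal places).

Under noisy-OR, P(anomaly flag | causes) = 1 − (1−0.03)·∏(1−qᵢ) over the active causes.
By total probability over both values of real transient source:
  P(anomaly flag | cosmic-ray hit) = 0.8933·0.85 + 0.990397·0.15
        = 0.759305 + 0.148560 = 0.907865
The terms with real transient source present sum to 0.148560, so
  P(real transient source | anomaly flag, cosmic-ray hit) = 0.148560 / 0.907865 ≈ 0.164

Pr(real transient source | anomaly flag, cosmic-ray hit) ≈ 0.164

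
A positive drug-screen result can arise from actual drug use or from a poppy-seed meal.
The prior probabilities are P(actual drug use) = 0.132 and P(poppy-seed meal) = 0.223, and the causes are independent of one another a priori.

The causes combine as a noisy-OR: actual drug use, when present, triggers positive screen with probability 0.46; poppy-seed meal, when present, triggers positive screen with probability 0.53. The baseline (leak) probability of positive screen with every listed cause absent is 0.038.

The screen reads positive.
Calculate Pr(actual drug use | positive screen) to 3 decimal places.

Under noisy-OR, P(positive screen | causes) = 1 − (1−0.038)·∏(1−qᵢ) over the active causes.
Sum P(positive screen|·) weighted by the priors over the 4 (actual drug use, poppy-seed meal) configurations:
  P(positive screen) = 0.038·0.868·0.777 + 0.54786·0.868·0.223 + 0.48052·0.132·0.777 + 0.755844·0.132·0.223
        = 0.025629 + 0.106046 + 0.049284 + 0.022249 = 0.203208
The terms with actual drug use present sum to 0.071533, so
  P(actual drug use | positive screen) = 0.071533 / 0.203208 ≈ 0.352

Pr(actual drug use | positive screen) ≈ 0.352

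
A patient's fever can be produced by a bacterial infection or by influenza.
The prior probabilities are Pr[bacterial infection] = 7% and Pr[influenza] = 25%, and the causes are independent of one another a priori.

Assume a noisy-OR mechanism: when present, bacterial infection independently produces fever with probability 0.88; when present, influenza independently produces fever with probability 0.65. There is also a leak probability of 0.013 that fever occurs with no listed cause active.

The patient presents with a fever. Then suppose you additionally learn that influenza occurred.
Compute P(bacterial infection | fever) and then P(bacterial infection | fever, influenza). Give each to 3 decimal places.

P(bacterial infection | fever) ≈ 0.281; P(bacterial infection | fever, influenza) ≈ 0.099

Under noisy-OR, P(fever | causes) = 1 − (1−0.013)·∏(1−qᵢ) over the active causes.
By total probability over the 4 (bacterial infection, influenza) configurations:
  P(fever) = 0.013×0.93×0.75 + 0.65455×0.93×0.25 + 0.88156×0.07×0.75 + 0.958546×0.07×0.25
        = 0.009067 + 0.152183 + 0.046282 + 0.016775 = 0.224307
The terms with bacterial infection present sum to 0.063057, so
  P(bacterial infection | fever) = 0.063057 / 0.224307 ≈ 0.281

Now also conditioning on influenza=true:
Enumerate both values of bacterial infection and weight by the priors:
  P(fever | influenza) = 0.65455×0.93 + 0.958546×0.07
        = 0.608731 + 0.067098 = 0.675829
Configurations with bacterial infection contribute 0.067098, so
  P(bacterial infection | fever, influenza) = 0.067098 / 0.675829 ≈ 0.099
Conditioning on influenza lowers the posterior on bacterial infection: the classic explaining-away effect in a common-effect structure.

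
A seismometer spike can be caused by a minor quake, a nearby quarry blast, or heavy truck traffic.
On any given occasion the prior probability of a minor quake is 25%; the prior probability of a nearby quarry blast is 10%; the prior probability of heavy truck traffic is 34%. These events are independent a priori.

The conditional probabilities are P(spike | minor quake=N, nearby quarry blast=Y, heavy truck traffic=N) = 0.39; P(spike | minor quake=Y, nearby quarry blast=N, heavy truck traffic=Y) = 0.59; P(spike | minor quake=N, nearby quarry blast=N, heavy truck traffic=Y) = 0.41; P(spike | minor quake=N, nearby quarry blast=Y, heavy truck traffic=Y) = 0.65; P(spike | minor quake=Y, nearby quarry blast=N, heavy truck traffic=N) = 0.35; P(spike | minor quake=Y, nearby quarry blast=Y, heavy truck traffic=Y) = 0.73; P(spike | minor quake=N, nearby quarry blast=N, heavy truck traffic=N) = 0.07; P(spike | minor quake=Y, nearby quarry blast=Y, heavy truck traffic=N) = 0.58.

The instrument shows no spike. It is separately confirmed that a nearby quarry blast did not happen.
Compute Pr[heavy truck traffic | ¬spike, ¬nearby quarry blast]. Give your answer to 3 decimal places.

By total probability over the 4 (minor quake, heavy truck traffic) configurations:
  P(¬spike | ¬nearby quarry blast) = 0.93·0.75·0.66 + 0.59·0.75·0.34 + 0.65·0.25·0.66 + 0.41·0.25·0.34
        = 0.460350 + 0.150450 + 0.107250 + 0.034850 = 0.752900
Keeping only the heavy truck traffic-present terms gives 0.185300, so
  P(heavy truck traffic | ¬spike, ¬nearby quarry blast) = 0.185300 / 0.752900 ≈ 0.246

Pr[heavy truck traffic | ¬spike, ¬nearby quarry blast] ≈ 0.246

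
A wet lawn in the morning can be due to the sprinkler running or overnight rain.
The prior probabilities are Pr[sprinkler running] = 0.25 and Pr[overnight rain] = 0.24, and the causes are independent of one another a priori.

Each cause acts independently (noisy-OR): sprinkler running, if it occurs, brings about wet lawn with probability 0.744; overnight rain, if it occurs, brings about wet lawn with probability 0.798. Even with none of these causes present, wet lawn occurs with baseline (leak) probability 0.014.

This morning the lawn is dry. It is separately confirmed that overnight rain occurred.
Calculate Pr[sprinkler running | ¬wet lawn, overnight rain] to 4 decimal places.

Pr[sprinkler running | ¬wet lawn, overnight rain] ≈ 0.0786

Under noisy-OR, P(wet lawn | causes) = 1 − (1−0.014)·∏(1−qᵢ) over the active causes.
For the numerator, keep only sprinkler running=true terms: 0.050988·0.25 = 0.012747
The normalizing constant is 0.199172·0.75 + 0.050988·0.25 = 0.162126
Posterior = 0.012747 / 0.162126 ≈ 0.0786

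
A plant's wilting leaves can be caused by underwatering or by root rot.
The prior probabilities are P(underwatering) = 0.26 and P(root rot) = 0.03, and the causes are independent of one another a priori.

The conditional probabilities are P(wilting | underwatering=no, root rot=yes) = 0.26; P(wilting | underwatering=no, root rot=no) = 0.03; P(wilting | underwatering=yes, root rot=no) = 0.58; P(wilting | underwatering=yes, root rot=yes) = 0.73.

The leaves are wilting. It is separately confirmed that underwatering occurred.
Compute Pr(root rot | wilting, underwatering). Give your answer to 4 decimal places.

Weight on root rot=true, given the evidence: 0.73·0.03 = 0.021900
The normalizing constant is 0.58·0.97 + 0.73·0.03 = 0.584500
Posterior = 0.021900 / 0.584500 ≈ 0.0375

Pr(root rot | wilting, underwatering) ≈ 0.0375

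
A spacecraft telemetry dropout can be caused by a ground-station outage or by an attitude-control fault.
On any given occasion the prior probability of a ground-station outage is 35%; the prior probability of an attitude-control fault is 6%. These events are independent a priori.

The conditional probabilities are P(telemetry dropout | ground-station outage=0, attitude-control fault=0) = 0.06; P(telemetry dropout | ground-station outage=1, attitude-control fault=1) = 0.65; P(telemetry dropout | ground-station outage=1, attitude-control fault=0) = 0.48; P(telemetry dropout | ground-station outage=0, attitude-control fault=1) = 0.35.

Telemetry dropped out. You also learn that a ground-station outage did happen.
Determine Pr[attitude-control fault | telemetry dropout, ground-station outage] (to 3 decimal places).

Pr[attitude-control fault | telemetry dropout, ground-station outage] ≈ 0.080

P(telemetry dropout | ground-station outage) = 0.48·0.94 + 0.65·0.06 = 0.451200 + 0.039000 = 0.490200
The attitude-control fault-present share is 0.65·0.06 = 0.039000.
P(attitude-control fault | telemetry dropout, ground-station outage) = 0.039000 / 0.490200 ≈ 0.080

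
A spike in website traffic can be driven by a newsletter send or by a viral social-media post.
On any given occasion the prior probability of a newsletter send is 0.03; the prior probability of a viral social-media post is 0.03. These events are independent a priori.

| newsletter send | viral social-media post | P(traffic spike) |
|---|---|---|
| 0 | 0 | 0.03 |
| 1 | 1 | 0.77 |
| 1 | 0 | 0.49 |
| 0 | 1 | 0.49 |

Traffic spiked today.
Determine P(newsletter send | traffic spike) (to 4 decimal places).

Sum P(traffic spike|·) weighted by the priors over the 4 (newsletter send, viral social-media post) configurations:
  P(traffic spike) = 0.03*0.97*0.97 + 0.49*0.97*0.03 + 0.49*0.03*0.97 + 0.77*0.03*0.03
        = 0.028227 + 0.014259 + 0.014259 + 0.000693 = 0.057438
Configurations with newsletter send contribute 0.014952, so
  P(newsletter send | traffic spike) = 0.014952 / 0.057438 ≈ 0.2603

P(newsletter send | traffic spike) ≈ 0.2603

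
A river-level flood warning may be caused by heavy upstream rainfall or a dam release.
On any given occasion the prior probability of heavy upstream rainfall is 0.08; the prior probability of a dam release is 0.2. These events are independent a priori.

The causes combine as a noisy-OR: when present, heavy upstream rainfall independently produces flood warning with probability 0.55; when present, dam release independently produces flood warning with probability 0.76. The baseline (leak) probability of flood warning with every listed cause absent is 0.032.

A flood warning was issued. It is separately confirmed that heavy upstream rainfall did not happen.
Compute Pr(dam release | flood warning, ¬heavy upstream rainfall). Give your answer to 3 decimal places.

Under noisy-OR, P(flood warning | causes) = 1 − (1−0.032)·∏(1−qᵢ) over the active causes.
For the numerator, keep only dam release=true terms: 0.76768·0.2 = 0.153536
The normalizing constant is 0.032·0.8 + 0.76768·0.2 = 0.179136
Posterior = 0.153536 / 0.179136 ≈ 0.857

Pr(dam release | flood warning, ¬heavy upstream rainfall) ≈ 0.857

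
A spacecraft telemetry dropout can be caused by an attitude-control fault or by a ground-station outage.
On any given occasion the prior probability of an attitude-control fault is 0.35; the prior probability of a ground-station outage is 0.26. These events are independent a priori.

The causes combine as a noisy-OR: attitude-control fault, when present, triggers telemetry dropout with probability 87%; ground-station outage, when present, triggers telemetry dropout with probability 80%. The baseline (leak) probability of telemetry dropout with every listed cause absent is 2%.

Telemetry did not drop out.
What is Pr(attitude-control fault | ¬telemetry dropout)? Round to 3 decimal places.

Under noisy-OR, P(telemetry dropout | causes) = 1 − (1−0.02)·∏(1−qᵢ) over the active causes.
By total probability over the 4 (attitude-control fault, ground-station outage) configurations:
  P(¬telemetry dropout) = 0.98*0.65*0.74 + 0.196*0.65*0.26 + 0.1274*0.35*0.74 + 0.02548*0.35*0.26
        = 0.471380 + 0.033124 + 0.032997 + 0.002319 = 0.539820
The terms with attitude-control fault present sum to 0.035316, so
  P(attitude-control fault | ¬telemetry dropout) = 0.035316 / 0.539820 ≈ 0.065

Pr(attitude-control fault | ¬telemetry dropout) ≈ 0.065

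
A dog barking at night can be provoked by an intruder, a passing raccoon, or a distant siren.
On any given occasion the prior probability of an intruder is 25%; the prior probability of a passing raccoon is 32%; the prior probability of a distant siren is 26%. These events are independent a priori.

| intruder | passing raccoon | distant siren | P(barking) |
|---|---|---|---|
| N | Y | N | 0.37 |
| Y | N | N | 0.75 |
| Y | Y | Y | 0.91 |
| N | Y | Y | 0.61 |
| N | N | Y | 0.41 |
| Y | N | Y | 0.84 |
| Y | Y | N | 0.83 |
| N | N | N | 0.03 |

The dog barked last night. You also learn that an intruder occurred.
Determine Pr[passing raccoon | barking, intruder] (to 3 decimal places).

Pr[passing raccoon | barking, intruder] ≈ 0.341

Weight on passing raccoon=true, given the evidence: 0.196544 + 0.075712 = 0.272256
Denominator P(barking | intruder): 0.75·0.68·0.74 + 0.84·0.68·0.26 + 0.83·0.32·0.74 + 0.91·0.32·0.26 = 0.798168
Posterior = 0.272256 / 0.798168 ≈ 0.341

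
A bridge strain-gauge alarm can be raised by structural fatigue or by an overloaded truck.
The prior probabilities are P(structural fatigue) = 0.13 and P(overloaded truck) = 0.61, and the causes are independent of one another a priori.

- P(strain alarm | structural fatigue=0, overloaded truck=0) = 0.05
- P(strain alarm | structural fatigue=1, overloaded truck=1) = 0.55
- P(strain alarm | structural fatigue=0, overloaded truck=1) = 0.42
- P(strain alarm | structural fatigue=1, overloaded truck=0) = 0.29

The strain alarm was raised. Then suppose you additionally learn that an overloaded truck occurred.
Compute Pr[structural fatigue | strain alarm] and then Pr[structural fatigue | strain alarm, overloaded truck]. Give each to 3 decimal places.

Weight on structural fatigue=true, given the evidence: 0.014703 + 0.043615 = 0.058318
The normalizing constant is 0.05×0.87×0.39 + 0.42×0.87×0.61 + 0.29×0.13×0.39 + 0.55×0.13×0.61 = 0.298177
P(structural fatigue | strain alarm) = 0.058318/0.298177 ≈ 0.196

Now also conditioning on overloaded truck=true:
Numerator (weight on configurations with structural fatigue): 0.55·0.13 = 0.071500
The normalizing constant is 0.42·0.87 + 0.55·0.13 = 0.436900
P(structural fatigue | strain alarm, overloaded truck) = 0.071500/0.436900 ≈ 0.164
The drop from 0.196 to 0.164 is the explaining-away (discounting) effect.

Pr[structural fatigue | strain alarm] ≈ 0.196; Pr[structural fatigue | strain alarm, overloaded truck] ≈ 0.164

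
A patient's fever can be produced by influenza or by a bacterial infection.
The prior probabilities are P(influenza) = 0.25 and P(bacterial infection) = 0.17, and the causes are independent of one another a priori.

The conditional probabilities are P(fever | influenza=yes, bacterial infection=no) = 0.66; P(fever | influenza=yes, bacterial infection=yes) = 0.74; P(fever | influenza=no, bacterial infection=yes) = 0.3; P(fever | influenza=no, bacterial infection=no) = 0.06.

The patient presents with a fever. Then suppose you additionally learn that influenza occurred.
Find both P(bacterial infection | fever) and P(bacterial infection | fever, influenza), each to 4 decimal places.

P(bacterial infection | fever) ≈ 0.2857; P(bacterial infection | fever, influenza) ≈ 0.1868

For the numerator, keep only bacterial infection=true terms: 0.038250 + 0.031450 = 0.069700
Denominator P(fever): 0.06×0.75×0.83 + 0.3×0.75×0.17 + 0.66×0.25×0.83 + 0.74×0.25×0.17 = 0.244000
P(bacterial infection | fever) = 0.069700/0.244000 ≈ 0.2857

With the extra evidence:
P(fever | influenza) = 0.66*0.83 + 0.74*0.17 = 0.547800 + 0.125800 = 0.673600
Restricting to configurations with bacterial infection present: 0.74*0.17 = 0.125800.
So P(bacterial infection | fever, influenza) = 0.125800/0.673600 ≈ 0.1868.
Conditioning on influenza lowers the posterior on bacterial infection: the classic explaining-away effect in a common-effect structure.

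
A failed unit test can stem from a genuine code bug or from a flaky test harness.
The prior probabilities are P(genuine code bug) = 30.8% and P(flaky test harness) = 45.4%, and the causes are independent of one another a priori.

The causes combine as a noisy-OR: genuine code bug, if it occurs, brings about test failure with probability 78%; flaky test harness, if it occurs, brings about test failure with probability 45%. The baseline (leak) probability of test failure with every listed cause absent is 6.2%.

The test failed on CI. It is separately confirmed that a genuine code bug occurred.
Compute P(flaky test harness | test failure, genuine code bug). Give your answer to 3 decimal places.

Under noisy-OR, P(test failure | causes) = 1 − (1−0.062)·∏(1−qᵢ) over the active causes.
P(test failure | genuine code bug) = 0.79364×0.546 + 0.886502×0.454 = 0.433327 + 0.402472 = 0.835799
The flaky test harness-present share is 0.886502×0.454 = 0.402472.
Hence the posterior is 0.402472/0.835799 ≈ 0.482.

P(flaky test harness | test failure, genuine code bug) ≈ 0.482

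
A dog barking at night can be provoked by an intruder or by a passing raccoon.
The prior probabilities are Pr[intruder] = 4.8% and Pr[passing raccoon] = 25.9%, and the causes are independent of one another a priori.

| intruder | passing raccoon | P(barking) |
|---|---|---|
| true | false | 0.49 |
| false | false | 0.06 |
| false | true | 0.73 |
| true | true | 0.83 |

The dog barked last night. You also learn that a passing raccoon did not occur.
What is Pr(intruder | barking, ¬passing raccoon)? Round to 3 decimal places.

For the numerator, keep only intruder=true terms: 0.49·0.048 = 0.023520
Normalizer over all consistent configurations: 0.06·0.952 + 0.49·0.048 = 0.080640
Posterior = 0.023520 / 0.080640 ≈ 0.292

Pr(intruder | barking, ¬passing raccoon) ≈ 0.292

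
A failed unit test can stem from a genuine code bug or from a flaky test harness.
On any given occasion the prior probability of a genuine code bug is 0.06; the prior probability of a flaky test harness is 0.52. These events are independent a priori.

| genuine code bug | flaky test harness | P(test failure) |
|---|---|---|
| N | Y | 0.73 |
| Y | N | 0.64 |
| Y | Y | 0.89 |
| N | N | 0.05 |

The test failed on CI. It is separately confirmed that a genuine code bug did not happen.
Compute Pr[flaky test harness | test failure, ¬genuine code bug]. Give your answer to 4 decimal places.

Pr[flaky test harness | test failure, ¬genuine code bug] ≈ 0.9405

Numerator (weight on configurations with flaky test harness): 0.73*0.52 = 0.379600
Normalizer over all consistent configurations: 0.05*0.48 + 0.73*0.52 = 0.403600
Posterior = 0.379600 / 0.403600 ≈ 0.9405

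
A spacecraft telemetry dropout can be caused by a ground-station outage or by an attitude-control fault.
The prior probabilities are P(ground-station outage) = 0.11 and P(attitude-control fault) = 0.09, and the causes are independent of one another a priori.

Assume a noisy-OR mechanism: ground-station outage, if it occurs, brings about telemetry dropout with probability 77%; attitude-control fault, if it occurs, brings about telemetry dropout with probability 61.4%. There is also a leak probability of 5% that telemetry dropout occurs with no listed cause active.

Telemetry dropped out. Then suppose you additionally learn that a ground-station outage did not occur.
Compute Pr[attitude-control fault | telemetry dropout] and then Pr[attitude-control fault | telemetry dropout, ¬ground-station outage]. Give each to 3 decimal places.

Pr[attitude-control fault | telemetry dropout] ≈ 0.335; Pr[attitude-control fault | telemetry dropout, ¬ground-station outage] ≈ 0.556

Under noisy-OR, P(telemetry dropout | causes) = 1 − (1−0.05)·∏(1−qᵢ) over the active causes.
Enumerate the 4 (ground-station outage, attitude-control fault) configurations and weight by the priors:
  P(telemetry dropout) = 0.05×0.89×0.91 + 0.6333×0.89×0.09 + 0.7815×0.11×0.91 + 0.915659×0.11×0.09
        = 0.040495 + 0.050727 + 0.078228 + 0.009065 = 0.178515
Keeping only the attitude-control fault-present terms gives 0.059792, so
  P(attitude-control fault | telemetry dropout) = 0.059792 / 0.178515 ≈ 0.335

Now condition on the additional information:
For the numerator, keep only attitude-control fault=true terms: 0.6333*0.09 = 0.056997
The normalizing constant is 0.05*0.91 + 0.6333*0.09 = 0.102497
Posterior = 0.056997 / 0.102497 ≈ 0.556
With ground-station outage excluded, attitude-control fault must carry more of the explanatory weight for the telemetry dropout.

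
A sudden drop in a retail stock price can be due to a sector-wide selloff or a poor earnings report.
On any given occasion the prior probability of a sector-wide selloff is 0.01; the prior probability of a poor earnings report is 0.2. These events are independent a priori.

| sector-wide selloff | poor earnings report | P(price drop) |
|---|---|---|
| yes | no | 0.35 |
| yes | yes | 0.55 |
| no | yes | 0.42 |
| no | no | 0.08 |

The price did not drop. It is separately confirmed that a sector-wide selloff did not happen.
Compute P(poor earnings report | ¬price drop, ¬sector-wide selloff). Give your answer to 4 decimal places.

P(¬price drop | ¬sector-wide selloff) = 0.92·0.8 + 0.58·0.2 = 0.736000 + 0.116000 = 0.852000
The poor earnings report-present share is 0.58·0.2 = 0.116000.
Hence the posterior is 0.116000/0.852000 ≈ 0.1362.

P(poor earnings report | ¬price drop, ¬sector-wide selloff) ≈ 0.1362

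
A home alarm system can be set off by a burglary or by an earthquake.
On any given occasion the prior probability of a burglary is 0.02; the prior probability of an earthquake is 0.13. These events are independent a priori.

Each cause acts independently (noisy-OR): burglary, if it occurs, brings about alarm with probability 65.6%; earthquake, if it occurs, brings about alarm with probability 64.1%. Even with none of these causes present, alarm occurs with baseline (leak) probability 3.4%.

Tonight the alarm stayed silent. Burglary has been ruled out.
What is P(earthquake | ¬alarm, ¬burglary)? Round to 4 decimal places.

Under noisy-OR, P(alarm | causes) = 1 − (1−0.034)·∏(1−qᵢ) over the active causes.
P(¬alarm | ¬burglary) = 0.966×0.87 + 0.346794×0.13 = 0.840420 + 0.045083 = 0.885503
Of this, 0.045083 comes from 0.346794×0.13 (the earthquake=true cases).
P(earthquake | ¬alarm, ¬burglary) = 0.045083 / 0.885503 ≈ 0.0509

P(earthquake | ¬alarm, ¬burglary) ≈ 0.0509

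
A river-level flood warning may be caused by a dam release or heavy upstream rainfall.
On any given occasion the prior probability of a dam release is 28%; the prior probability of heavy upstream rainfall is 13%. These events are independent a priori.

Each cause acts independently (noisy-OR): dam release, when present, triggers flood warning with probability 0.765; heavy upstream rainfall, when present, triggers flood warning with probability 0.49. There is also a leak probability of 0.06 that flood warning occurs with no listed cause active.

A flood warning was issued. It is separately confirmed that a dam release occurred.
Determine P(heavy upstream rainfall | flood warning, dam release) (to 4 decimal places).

Under noisy-OR, P(flood warning | causes) = 1 − (1−0.06)·∏(1−qᵢ) over the active causes.
By total probability over both values of heavy upstream rainfall:
  P(flood warning | dam release) = 0.7791*0.87 + 0.887341*0.13
        = 0.677817 + 0.115354 = 0.793171
Configurations with heavy upstream rainfall contribute 0.115354, so
  P(heavy upstream rainfall | flood warning, dam release) = 0.115354 / 0.793171 ≈ 0.1454

P(heavy upstream rainfall | flood warning, dam release) ≈ 0.1454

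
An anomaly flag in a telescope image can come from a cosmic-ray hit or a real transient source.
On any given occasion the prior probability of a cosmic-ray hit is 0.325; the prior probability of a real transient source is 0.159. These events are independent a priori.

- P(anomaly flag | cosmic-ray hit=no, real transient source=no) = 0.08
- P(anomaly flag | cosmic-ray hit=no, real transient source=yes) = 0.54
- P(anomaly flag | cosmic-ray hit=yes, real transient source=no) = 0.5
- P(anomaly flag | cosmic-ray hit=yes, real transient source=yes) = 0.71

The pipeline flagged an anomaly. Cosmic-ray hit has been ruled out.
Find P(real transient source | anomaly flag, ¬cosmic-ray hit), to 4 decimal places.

Numerator (weight on configurations with real transient source): 0.54*0.159 = 0.085860
Normalizer over all consistent configurations: 0.08*0.841 + 0.54*0.159 = 0.153140
Posterior = 0.085860 / 0.153140 ≈ 0.5607

P(real transient source | anomaly flag, ¬cosmic-ray hit) ≈ 0.5607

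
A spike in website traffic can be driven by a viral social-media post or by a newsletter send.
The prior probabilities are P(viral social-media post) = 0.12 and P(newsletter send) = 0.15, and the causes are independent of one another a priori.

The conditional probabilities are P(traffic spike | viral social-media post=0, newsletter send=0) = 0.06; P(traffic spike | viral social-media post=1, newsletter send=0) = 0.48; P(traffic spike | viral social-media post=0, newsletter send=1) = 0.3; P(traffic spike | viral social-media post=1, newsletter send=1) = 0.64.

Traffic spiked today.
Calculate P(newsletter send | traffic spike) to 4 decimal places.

For the numerator, keep only newsletter send=true terms: 0.039600 + 0.011520 = 0.051120
Denominator P(traffic spike): 0.06×0.88×0.85 + 0.3×0.88×0.15 + 0.48×0.12×0.85 + 0.64×0.12×0.15 = 0.144960
Posterior = 0.051120 / 0.144960 ≈ 0.3526

P(newsletter send | traffic spike) ≈ 0.3526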